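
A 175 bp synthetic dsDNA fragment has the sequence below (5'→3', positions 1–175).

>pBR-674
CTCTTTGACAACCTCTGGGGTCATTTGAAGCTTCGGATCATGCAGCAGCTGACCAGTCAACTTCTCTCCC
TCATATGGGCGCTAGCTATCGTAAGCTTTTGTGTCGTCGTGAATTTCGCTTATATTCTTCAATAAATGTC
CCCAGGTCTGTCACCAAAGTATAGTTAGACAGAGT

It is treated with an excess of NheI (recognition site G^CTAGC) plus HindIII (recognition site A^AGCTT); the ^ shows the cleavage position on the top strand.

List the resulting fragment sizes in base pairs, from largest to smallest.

82, 53, 28, 12 bp

The NheI site (GCTAGC) starts at position 81.
NheI cuts after the first base of each site, so after position 81.
HindIII sites (AAGCTT) start at positions 28, 93.
HindIII cuts after the first base of each site, so after positions 28, 93.
Combined cut positions: 28, 81, 93.
Linear molecule, 3 cuts → 4 fragments:
  1–28 → 28 bp
  29–81 → 53 bp
  82–93 → 12 bp
  94–175 → 82 bp
Sorted largest to smallest: 82, 53, 28, 12 bp.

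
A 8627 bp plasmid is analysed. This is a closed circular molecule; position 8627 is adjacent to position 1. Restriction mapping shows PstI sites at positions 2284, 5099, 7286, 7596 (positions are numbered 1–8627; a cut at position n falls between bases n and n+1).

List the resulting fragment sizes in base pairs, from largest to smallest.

3315, 2815, 2187, 310 bp

Circular molecule, 4 cuts → 4 fragments:
  5099 − 2284 = 2815 bp
  7286 − 5099 = 2187 bp
  7596 − 7286 = 310 bp
  wrap: 8627 − 7596 + 2284 = 3315 bp
Sorted largest to smallest: 3315, 2815, 2187, 310 bp.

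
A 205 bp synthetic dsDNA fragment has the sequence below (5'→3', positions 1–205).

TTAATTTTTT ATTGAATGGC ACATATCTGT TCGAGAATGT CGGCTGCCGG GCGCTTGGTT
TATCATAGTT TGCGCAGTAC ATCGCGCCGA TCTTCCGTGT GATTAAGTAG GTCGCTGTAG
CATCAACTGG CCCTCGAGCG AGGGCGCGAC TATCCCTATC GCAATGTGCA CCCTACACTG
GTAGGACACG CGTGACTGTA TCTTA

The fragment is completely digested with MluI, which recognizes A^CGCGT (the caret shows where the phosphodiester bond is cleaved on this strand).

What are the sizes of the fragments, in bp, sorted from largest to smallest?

188, 17 bp

The MluI site (ACGCGT) starts at position 188.
MluI cuts after the first base of each site, so after position 188.
Linear molecule, 1 cut → 2 fragments:
  1–188 → 188 bp
  189–205 → 17 bp
Sorted largest to smallest: 188, 17 bp.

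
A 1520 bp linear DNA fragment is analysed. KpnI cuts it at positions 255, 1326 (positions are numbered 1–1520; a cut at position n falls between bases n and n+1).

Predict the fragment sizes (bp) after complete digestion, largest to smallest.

Linear molecule, 2 cuts → 3 fragments:
  255 − 0 = 255 bp
  1326 − 255 = 1071 bp
  1520 − 1326 = 194 bp
Sorted largest to smallest: 1071, 255, 194 bp.

1071, 255, 194 bp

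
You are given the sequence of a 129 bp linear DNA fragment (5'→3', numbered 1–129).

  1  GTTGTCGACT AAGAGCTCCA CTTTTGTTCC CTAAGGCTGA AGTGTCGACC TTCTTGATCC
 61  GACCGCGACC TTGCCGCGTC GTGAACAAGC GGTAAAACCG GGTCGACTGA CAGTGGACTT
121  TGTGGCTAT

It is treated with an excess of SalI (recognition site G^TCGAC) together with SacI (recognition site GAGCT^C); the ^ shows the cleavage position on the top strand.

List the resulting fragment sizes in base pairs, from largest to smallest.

58, 27, 27, 13, 4 bp

SalI sites (GTCGAC) start at positions 4, 44, 102.
SalI cuts after the first base of each site, so after positions 4, 44, 102.
The SacI site (GAGCTC) starts at position 13.
SacI cuts after base 5 of each site (before the last base), so after position 17.
Combined cut positions: 4, 17, 44, 102.
Linear molecule, 4 cuts → 5 fragments:
  1–4 → 4 bp
  5–17 → 13 bp
  18–44 → 27 bp
  45–102 → 58 bp
  103–129 → 27 bp
Sorted largest to smallest: 58, 27, 27, 13, 4 bp.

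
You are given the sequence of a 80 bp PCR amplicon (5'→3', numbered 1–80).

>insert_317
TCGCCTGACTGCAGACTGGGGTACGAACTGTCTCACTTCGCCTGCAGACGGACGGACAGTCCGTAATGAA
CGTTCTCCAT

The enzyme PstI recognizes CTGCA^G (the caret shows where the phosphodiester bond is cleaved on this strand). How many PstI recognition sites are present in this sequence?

CTGCAG occurs starting at positions 9, 42.
PstI cuts at 2 sites.

2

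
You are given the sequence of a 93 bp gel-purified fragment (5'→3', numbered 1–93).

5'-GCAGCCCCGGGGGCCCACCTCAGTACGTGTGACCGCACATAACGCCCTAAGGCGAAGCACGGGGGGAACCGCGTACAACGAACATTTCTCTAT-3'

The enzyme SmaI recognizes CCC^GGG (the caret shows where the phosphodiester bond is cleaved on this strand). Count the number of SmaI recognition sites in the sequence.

CCCGGG occurs starting at position 6.
SmaI cuts at 1 site.

1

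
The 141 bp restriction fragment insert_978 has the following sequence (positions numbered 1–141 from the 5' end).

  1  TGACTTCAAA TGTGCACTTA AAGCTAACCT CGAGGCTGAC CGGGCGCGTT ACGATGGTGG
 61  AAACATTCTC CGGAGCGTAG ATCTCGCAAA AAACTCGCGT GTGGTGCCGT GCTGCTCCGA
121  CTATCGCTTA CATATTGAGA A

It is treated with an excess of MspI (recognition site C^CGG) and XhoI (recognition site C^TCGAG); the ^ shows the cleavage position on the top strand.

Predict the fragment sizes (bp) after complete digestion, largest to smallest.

71, 30, 29, 11 bp

MspI sites (CCGG) start at positions 40, 70.
MspI cuts after the first base of each site, so after positions 40, 70.
The XhoI site (CTCGAG) starts at position 29.
XhoI cuts after the first base of each site, so after position 29.
Combined cut positions: 29, 40, 70.
Linear molecule, 3 cuts → 4 fragments:
  1–29 → 29 bp
  30–40 → 11 bp
  41–70 → 30 bp
  71–141 → 71 bp
Sorted largest to smallest: 71, 30, 29, 11 bp.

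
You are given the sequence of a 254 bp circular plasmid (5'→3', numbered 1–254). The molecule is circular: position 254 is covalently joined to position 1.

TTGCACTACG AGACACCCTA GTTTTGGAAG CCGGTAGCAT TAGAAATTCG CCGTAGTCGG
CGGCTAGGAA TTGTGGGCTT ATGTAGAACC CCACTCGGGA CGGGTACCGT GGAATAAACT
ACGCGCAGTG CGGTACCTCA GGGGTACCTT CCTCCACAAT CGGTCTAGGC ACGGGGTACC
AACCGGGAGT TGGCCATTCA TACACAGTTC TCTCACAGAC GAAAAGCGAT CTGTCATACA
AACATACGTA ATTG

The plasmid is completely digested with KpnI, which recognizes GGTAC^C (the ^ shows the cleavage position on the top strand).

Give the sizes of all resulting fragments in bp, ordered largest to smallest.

KpnI sites (GGTACC) start at positions 103, 132, 143, 175.
KpnI cuts after base 5 of each site (before the last base), so after positions 107, 136, 147, 179.
Circular molecule, 4 cuts → 4 fragments:
  108–136 → 29 bp
  137–147 → 11 bp
  148–179 → 32 bp
  180–254 then 1–107 → 75 + 107 = 182 bp
Sorted largest to smallest: 182, 32, 29, 11 bp.

182, 32, 29, 11 bp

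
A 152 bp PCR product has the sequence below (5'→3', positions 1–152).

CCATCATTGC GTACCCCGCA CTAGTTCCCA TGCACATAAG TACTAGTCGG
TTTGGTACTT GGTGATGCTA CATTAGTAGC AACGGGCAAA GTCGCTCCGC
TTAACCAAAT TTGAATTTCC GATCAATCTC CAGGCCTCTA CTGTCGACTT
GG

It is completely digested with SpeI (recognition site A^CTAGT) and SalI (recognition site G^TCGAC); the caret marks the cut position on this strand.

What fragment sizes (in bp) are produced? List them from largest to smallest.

SpeI sites (ACTAGT) start at positions 20, 42.
SpeI cuts after the first base of each site, so after positions 20, 42.
The SalI site (GTCGAC) starts at position 143.
SalI cuts after the first base of each site, so after position 143.
Combined cut positions: 20, 42, 143.
Linear molecule, 3 cuts → 4 fragments:
  1–20 → 20 bp
  21–42 → 22 bp
  43–143 → 101 bp
  144–152 → 9 bp
Sorted largest to smallest: 101, 22, 20, 9 bp.

101, 22, 20, 9 bp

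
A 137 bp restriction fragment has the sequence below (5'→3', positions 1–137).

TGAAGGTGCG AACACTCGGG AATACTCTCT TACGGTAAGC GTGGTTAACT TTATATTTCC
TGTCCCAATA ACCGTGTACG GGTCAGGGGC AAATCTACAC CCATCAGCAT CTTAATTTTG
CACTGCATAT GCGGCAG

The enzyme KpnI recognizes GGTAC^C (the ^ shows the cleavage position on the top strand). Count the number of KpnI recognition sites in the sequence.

0

No occurrence of GGTACC is present in the sequence.
KpnI does not cut: 0 sites.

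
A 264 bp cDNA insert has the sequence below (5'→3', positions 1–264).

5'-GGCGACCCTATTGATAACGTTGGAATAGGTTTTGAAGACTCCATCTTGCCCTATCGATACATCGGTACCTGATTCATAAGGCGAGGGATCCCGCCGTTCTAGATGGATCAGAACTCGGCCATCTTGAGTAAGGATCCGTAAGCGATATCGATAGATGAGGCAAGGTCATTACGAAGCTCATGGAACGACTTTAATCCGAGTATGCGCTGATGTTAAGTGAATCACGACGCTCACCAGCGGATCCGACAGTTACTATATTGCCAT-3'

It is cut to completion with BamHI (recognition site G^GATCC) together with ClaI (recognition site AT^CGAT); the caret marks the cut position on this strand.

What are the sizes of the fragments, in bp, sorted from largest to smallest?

BamHI sites (GGATCC) start at positions 86, 132, 239.
BamHI cuts after the first base of each site, so after positions 86, 132, 239.
ClaI sites (ATCGAT) start at positions 53, 147.
ClaI cuts after base 2 of each site, so after positions 54, 148.
Combined cut positions: 54, 86, 132, 148, 239.
Linear molecule, 5 cuts → 6 fragments:
  1–54 → 54 bp
  55–86 → 32 bp
  87–132 → 46 bp
  133–148 → 16 bp
  149–239 → 91 bp
  240–264 → 25 bp
Sorted largest to smallest: 91, 54, 46, 32, 25, 16 bp.

91, 54, 46, 32, 25, 16 bp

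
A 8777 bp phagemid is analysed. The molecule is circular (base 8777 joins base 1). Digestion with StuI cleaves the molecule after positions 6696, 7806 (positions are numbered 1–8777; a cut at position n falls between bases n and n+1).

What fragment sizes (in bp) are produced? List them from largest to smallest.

Circular molecule, 2 cuts → 2 fragments:
  7806 − 6696 = 1110 bp
  wrap: 8777 − 7806 + 6696 = 7667 bp
Sorted largest to smallest: 7667, 1110 bp.

7667, 1110 bp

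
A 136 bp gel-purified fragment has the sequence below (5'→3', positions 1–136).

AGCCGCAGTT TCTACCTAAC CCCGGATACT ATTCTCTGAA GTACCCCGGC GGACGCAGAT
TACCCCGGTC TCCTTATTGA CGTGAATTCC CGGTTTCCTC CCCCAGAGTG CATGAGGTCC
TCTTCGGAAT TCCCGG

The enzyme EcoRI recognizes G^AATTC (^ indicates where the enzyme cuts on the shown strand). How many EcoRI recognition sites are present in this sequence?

2

GAATTC occurs starting at positions 84, 127.
EcoRI cuts at 2 sites.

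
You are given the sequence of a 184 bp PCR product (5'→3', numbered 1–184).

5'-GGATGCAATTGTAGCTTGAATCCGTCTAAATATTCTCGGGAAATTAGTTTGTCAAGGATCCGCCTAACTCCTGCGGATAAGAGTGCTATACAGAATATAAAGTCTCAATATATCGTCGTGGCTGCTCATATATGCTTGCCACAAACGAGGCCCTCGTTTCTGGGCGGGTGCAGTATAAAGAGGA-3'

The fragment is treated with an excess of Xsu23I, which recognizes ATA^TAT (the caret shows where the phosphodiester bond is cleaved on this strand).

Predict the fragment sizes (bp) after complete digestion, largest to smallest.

Xsu23I sites (ATATAT) start at positions 108, 128.
Xsu23I cuts after base 3 of each site, so after positions 110, 130.
Linear molecule, 2 cuts → 3 fragments:
  1–110 → 110 bp
  111–130 → 20 bp
  131–184 → 54 bp
Sorted largest to smallest: 110, 54, 20 bp.

110, 54, 20 bp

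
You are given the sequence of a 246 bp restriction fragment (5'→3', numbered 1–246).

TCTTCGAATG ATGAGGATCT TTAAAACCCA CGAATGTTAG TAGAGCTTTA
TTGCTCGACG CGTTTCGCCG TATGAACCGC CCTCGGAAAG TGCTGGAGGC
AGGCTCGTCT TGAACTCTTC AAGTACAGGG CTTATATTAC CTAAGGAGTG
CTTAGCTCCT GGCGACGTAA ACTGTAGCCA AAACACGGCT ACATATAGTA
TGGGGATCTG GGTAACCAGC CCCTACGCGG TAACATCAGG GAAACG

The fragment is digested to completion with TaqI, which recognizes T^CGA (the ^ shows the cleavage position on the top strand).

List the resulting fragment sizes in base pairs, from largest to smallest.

TaqI sites (TCGA) start at positions 4, 55.
TaqI cuts after the first base of each site, so after positions 4, 55.
Linear molecule, 2 cuts → 3 fragments:
  1–4 → 4 bp
  5–55 → 51 bp
  56–246 → 191 bp
Sorted largest to smallest: 191, 51, 4 bp.

191, 51, 4 bp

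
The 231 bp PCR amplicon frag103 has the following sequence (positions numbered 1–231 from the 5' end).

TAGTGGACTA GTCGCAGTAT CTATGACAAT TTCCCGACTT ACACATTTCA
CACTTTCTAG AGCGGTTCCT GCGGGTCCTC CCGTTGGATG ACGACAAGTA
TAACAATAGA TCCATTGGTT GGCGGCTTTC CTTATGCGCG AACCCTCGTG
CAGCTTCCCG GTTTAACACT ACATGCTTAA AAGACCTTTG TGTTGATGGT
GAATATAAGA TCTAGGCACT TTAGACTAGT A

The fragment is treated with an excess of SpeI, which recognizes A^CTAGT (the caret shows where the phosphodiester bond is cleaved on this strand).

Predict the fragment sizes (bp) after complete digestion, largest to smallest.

SpeI sites (ACTAGT) start at positions 7, 225.
SpeI cuts after the first base of each site, so after positions 7, 225.
Linear molecule, 2 cuts → 3 fragments:
  1–7 → 7 bp
  8–225 → 218 bp
  226–231 → 6 bp
Sorted largest to smallest: 218, 7, 6 bp.

218, 7, 6 bp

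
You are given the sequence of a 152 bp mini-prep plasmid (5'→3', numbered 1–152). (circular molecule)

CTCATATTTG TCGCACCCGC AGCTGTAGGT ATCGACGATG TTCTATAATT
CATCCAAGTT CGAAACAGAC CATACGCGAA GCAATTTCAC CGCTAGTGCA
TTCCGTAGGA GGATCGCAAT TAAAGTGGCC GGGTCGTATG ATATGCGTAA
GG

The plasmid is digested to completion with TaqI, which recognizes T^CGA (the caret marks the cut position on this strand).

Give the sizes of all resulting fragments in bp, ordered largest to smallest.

TaqI sites (TCGA) start at positions 32, 60.
TaqI cuts after the first base of each site, so after positions 32, 60.
Circular molecule, 2 cuts → 2 fragments:
  33–60 → 28 bp
  61–152 then 1–32 → 92 + 32 = 124 bp
Sorted largest to smallest: 124, 28 bp.

124, 28 bp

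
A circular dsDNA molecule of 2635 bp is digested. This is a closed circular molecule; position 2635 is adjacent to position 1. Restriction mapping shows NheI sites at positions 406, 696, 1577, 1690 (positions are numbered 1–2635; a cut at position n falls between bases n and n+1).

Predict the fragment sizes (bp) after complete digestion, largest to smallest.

1351, 881, 290, 113 bp

Circular molecule, 4 cuts → 4 fragments:
  696 − 406 = 290 bp
  1577 − 696 = 881 bp
  1690 − 1577 = 113 bp
  wrap: 2635 − 1690 + 406 = 1351 bp
Sorted largest to smallest: 1351, 881, 290, 113 bp.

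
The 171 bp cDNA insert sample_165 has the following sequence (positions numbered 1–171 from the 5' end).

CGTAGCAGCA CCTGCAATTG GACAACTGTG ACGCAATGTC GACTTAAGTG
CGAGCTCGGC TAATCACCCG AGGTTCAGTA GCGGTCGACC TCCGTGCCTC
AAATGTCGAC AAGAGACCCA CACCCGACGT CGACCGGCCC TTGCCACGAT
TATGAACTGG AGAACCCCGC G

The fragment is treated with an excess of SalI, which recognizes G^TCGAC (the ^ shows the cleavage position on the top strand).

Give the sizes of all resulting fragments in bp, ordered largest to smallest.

46, 42, 38, 24, 21 bp

SalI sites (GTCGAC) start at positions 38, 84, 105, 129.
SalI cuts after the first base of each site, so after positions 38, 84, 105, 129.
Linear molecule, 4 cuts → 5 fragments:
  1–38 → 38 bp
  39–84 → 46 bp
  85–105 → 21 bp
  106–129 → 24 bp
  130–171 → 42 bp
Sorted largest to smallest: 46, 42, 38, 24, 21 bp.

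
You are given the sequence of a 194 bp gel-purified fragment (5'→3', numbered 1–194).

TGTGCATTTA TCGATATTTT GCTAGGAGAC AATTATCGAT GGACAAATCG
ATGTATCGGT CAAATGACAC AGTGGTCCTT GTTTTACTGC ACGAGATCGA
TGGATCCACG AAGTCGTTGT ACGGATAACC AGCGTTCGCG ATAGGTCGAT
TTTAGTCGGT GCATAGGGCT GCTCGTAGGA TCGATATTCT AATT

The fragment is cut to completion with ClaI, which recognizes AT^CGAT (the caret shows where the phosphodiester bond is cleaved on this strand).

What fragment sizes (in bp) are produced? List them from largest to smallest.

ClaI sites (ATCGAT) start at positions 10, 35, 47, 96, 180.
ClaI cuts after base 2 of each site, so after positions 11, 36, 48, 97, 181.
Linear molecule, 5 cuts → 6 fragments:
  1–11 → 11 bp
  12–36 → 25 bp
  37–48 → 12 bp
  49–97 → 49 bp
  98–181 → 84 bp
  182–194 → 13 bp
Sorted largest to smallest: 84, 49, 25, 13, 12, 11 bp.

84, 49, 25, 13, 12, 11 bp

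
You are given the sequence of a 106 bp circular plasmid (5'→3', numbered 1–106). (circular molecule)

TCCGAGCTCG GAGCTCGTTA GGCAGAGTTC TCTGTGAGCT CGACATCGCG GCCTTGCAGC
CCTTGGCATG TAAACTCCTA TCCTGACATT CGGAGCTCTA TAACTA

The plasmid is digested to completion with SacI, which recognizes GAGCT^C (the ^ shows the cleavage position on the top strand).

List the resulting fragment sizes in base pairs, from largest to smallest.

SacI sites (GAGCTC) start at positions 4, 11, 36, 93.
SacI cuts after base 5 of each site (before the last base), so after positions 8, 15, 40, 97.
Circular molecule, 4 cuts → 4 fragments:
  9–15 → 7 bp
  16–40 → 25 bp
  41–97 → 57 bp
  98–106 then 1–8 → 9 + 8 = 17 bp
Sorted largest to smallest: 57, 25, 17, 7 bp.

57, 25, 17, 7 bp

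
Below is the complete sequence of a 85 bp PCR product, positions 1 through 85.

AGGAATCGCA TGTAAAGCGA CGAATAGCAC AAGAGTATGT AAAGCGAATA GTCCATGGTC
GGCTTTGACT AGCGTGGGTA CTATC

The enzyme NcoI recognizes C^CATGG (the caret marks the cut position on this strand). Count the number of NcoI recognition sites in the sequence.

1

CCATGG occurs starting at position 53.
NcoI cuts at 1 site.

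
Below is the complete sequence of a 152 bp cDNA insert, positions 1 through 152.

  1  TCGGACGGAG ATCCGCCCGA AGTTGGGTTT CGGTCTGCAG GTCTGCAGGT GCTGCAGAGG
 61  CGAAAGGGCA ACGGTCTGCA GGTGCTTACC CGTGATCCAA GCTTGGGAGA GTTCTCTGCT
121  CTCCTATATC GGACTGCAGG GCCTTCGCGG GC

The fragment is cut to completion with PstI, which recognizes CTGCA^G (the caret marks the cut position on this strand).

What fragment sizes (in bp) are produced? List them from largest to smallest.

PstI sites (CTGCAG) start at positions 35, 43, 52, 76, 134.
PstI cuts after base 5 of each site (before the last base), so after positions 39, 47, 56, 80, 138.
Linear molecule, 5 cuts → 6 fragments:
  1–39 → 39 bp
  40–47 → 8 bp
  48–56 → 9 bp
  57–80 → 24 bp
  81–138 → 58 bp
  139–152 → 14 bp
Sorted largest to smallest: 58, 39, 24, 14, 9, 8 bp.

58, 39, 24, 14, 9, 8 bp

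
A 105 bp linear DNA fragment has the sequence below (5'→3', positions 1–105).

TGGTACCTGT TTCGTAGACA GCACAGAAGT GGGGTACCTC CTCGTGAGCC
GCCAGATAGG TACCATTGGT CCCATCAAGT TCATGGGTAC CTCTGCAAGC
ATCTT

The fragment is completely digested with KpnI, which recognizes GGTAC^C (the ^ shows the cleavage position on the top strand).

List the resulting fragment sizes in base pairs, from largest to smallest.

31, 27, 26, 15, 6 bp

KpnI sites (GGTACC) start at positions 2, 33, 59, 86.
KpnI cuts after base 5 of each site (before the last base), so after positions 6, 37, 63, 90.
Linear molecule, 4 cuts → 5 fragments:
  1–6 → 6 bp
  7–37 → 31 bp
  38–63 → 26 bp
  64–90 → 27 bp
  91–105 → 15 bp
Sorted largest to smallest: 31, 27, 26, 15, 6 bp.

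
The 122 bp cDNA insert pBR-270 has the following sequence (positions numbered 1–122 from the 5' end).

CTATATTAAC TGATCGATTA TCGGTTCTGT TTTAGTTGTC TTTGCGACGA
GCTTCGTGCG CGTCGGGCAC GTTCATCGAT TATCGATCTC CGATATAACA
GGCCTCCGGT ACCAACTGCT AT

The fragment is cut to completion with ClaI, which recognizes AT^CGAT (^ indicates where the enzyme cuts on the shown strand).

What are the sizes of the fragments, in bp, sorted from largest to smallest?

ClaI sites (ATCGAT) start at positions 13, 75, 82.
ClaI cuts after base 2 of each site, so after positions 14, 76, 83.
Linear molecule, 3 cuts → 4 fragments:
  1–14 → 14 bp
  15–76 → 62 bp
  77–83 → 7 bp
  84–122 → 39 bp
Sorted largest to smallest: 62, 39, 14, 7 bp.

62, 39, 14, 7 bp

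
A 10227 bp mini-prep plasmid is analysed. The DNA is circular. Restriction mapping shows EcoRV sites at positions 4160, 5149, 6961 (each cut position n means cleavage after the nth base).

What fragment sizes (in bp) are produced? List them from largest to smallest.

7426, 1812, 989 bp

Circular molecule, 3 cuts → 3 fragments:
  5149 − 4160 = 989 bp
  6961 − 5149 = 1812 bp
  wrap: 10227 − 6961 + 4160 = 7426 bp
Sorted largest to smallest: 7426, 1812, 989 bp.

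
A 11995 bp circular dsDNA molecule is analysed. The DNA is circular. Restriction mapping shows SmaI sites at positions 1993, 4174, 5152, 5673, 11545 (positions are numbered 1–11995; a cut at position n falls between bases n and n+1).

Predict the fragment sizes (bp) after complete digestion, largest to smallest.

5872, 2443, 2181, 978, 521 bp

Circular molecule, 5 cuts → 5 fragments:
  4174 − 1993 = 2181 bp
  5152 − 4174 = 978 bp
  5673 − 5152 = 521 bp
  11545 − 5673 = 5872 bp
  wrap: 11995 − 11545 + 1993 = 2443 bp
Sorted largest to smallest: 5872, 2443, 2181, 978, 521 bp.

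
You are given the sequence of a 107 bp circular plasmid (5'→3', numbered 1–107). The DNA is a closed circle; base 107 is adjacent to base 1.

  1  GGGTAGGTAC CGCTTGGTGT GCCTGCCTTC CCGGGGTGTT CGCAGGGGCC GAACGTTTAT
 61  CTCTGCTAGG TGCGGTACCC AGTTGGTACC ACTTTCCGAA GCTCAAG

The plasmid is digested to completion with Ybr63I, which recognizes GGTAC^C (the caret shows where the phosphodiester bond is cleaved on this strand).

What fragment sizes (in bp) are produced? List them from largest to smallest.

Ybr63I sites (GGTACC) start at positions 6, 74, 85.
Ybr63I cuts after base 5 of each site (before the last base), so after positions 10, 78, 89.
Circular molecule, 3 cuts → 3 fragments:
  11–78 → 68 bp
  79–89 → 11 bp
  90–107 then 1–10 → 18 + 10 = 28 bp
Sorted largest to smallest: 68, 28, 11 bp.

68, 28, 11 bp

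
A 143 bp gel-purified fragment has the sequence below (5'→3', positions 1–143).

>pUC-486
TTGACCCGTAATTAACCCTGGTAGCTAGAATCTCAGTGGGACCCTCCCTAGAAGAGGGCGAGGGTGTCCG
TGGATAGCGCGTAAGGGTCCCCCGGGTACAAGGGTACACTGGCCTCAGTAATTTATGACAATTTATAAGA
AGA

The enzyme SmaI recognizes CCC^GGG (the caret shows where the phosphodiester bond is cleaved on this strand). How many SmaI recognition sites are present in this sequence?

1

CCCGGG occurs starting at position 91.
SmaI cuts at 1 site.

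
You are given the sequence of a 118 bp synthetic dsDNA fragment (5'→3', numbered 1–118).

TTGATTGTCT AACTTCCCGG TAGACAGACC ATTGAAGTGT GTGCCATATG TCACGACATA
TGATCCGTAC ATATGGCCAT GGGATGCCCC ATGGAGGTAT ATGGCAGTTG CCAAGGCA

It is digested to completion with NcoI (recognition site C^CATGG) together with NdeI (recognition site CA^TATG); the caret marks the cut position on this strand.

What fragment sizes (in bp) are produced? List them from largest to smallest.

46, 29, 13, 12, 12, 6 bp

NcoI sites (CCATGG) start at positions 77, 89.
NcoI cuts after the first base of each site, so after positions 77, 89.
NdeI sites (CATATG) start at positions 45, 57, 70.
NdeI cuts after base 2 of each site, so after positions 46, 58, 71.
Combined cut positions: 46, 58, 71, 77, 89.
Linear molecule, 5 cuts → 6 fragments:
  1–46 → 46 bp
  47–58 → 12 bp
  59–71 → 13 bp
  72–77 → 6 bp
  78–89 → 12 bp
  90–118 → 29 bp
Sorted largest to smallest: 46, 29, 13, 12, 12, 6 bp.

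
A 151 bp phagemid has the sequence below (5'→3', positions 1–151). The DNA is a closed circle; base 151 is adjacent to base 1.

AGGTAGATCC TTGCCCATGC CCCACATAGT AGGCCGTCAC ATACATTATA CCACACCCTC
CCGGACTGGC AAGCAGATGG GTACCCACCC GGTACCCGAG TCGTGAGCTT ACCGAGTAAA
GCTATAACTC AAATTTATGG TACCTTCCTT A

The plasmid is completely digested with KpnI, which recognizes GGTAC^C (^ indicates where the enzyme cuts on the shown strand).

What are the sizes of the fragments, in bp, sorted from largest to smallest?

92, 48, 11 bp

KpnI sites (GGTACC) start at positions 80, 91, 139.
KpnI cuts after base 5 of each site (before the last base), so after positions 84, 95, 143.
Circular molecule, 3 cuts → 3 fragments:
  85–95 → 11 bp
  96–143 → 48 bp
  144–151 then 1–84 → 8 + 84 = 92 bp
Sorted largest to smallest: 92, 48, 11 bp.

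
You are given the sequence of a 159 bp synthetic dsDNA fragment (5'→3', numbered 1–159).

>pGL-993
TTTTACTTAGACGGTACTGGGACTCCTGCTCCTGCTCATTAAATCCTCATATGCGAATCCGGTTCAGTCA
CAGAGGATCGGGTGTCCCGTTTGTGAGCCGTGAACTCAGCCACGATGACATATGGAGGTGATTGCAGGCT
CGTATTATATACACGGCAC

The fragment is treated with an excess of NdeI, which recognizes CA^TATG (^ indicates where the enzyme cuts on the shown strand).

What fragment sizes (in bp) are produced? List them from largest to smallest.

71, 49, 39 bp

NdeI sites (CATATG) start at positions 48, 119.
NdeI cuts after base 2 of each site, so after positions 49, 120.
Linear molecule, 2 cuts → 3 fragments:
  1–49 → 49 bp
  50–120 → 71 bp
  121–159 → 39 bp
Sorted largest to smallest: 71, 49, 39 bp.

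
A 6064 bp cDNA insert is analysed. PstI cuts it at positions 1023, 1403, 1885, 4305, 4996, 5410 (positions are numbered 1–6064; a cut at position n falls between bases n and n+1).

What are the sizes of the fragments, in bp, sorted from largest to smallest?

2420, 1023, 691, 654, 482, 414, 380 bp

Linear molecule, 6 cuts → 7 fragments:
  1023 − 0 = 1023 bp
  1403 − 1023 = 380 bp
  1885 − 1403 = 482 bp
  4305 − 1885 = 2420 bp
  4996 − 4305 = 691 bp
  5410 − 4996 = 414 bp
  6064 − 5410 = 654 bp
Sorted largest to smallest: 2420, 1023, 691, 654, 482, 414, 380 bp.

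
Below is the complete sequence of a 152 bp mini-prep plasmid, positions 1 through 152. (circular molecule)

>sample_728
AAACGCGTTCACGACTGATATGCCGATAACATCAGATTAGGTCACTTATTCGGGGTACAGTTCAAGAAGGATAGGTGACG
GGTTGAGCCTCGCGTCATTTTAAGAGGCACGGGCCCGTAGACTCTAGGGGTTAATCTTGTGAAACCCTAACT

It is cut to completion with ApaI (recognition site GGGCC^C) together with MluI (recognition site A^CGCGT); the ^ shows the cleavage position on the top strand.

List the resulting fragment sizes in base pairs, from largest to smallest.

112, 40 bp

The ApaI site (GGGCCC) starts at position 111.
ApaI cuts after base 5 of each site (before the last base), so after position 115.
The MluI site (ACGCGT) starts at position 3.
MluI cuts after the first base of each site, so after position 3.
Combined cut positions: 3, 115.
Circular molecule, 2 cuts → 2 fragments:
  4–115 → 112 bp
  116–152 then 1–3 → 37 + 3 = 40 bp
Sorted largest to smallest: 112, 40 bp.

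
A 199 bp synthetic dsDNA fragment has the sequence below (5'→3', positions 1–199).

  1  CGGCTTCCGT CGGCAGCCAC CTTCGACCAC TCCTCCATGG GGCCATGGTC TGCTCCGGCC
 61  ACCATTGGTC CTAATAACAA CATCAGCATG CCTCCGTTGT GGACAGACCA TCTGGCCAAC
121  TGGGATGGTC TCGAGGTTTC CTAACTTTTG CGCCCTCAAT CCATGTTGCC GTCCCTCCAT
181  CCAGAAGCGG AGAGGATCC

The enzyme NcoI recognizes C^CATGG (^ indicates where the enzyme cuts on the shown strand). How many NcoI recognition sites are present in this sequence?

CCATGG occurs starting at positions 35, 43.
NcoI cuts at 2 sites.

2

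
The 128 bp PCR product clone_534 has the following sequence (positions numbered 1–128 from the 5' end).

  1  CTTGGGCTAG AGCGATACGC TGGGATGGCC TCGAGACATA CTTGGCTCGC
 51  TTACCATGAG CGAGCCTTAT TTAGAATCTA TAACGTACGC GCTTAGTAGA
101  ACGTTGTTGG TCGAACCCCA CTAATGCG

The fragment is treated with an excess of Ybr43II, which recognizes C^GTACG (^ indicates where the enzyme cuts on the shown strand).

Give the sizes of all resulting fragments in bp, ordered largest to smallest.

84, 44 bp

The Ybr43II site (CGTACG) starts at position 84.
Ybr43II cuts after the first base of each site, so after position 84.
Linear molecule, 1 cut → 2 fragments:
  1–84 → 84 bp
  85–128 → 44 bp
Sorted largest to smallest: 84, 44 bp.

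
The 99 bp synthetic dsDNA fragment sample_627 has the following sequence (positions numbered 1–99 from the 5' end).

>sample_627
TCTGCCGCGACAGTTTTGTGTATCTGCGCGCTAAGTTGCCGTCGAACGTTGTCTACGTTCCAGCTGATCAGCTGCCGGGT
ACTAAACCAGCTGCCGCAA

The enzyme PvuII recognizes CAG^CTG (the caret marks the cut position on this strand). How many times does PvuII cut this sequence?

CAGCTG occurs starting at positions 61, 69, 88.
PvuII cuts at 3 sites.

3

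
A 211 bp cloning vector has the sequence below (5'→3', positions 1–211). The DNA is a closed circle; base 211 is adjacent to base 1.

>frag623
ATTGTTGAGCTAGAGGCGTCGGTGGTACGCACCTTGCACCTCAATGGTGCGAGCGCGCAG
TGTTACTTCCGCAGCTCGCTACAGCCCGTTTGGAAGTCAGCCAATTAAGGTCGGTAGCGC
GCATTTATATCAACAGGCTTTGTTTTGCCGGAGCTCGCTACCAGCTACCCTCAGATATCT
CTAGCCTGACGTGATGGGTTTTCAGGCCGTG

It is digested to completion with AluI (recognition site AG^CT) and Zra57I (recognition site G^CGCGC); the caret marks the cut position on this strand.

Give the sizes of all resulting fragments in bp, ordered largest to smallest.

AluI sites (AGCT) start at positions 8, 73, 152, 163.
AluI cuts after base 2 of each site, so after positions 9, 74, 153, 164.
Zra57I sites (GCGCGC) start at positions 53, 117.
Zra57I cuts after the first base of each site, so after positions 53, 117.
Combined cut positions: 9, 53, 74, 117, 153, 164.
Circular molecule, 6 cuts → 6 fragments:
  10–53 → 44 bp
  54–74 → 21 bp
  75–117 → 43 bp
  118–153 → 36 bp
  154–164 → 11 bp
  165–211 then 1–9 → 47 + 9 = 56 bp
Sorted largest to smallest: 56, 44, 43, 36, 21, 11 bp.

56, 44, 43, 36, 21, 11 bp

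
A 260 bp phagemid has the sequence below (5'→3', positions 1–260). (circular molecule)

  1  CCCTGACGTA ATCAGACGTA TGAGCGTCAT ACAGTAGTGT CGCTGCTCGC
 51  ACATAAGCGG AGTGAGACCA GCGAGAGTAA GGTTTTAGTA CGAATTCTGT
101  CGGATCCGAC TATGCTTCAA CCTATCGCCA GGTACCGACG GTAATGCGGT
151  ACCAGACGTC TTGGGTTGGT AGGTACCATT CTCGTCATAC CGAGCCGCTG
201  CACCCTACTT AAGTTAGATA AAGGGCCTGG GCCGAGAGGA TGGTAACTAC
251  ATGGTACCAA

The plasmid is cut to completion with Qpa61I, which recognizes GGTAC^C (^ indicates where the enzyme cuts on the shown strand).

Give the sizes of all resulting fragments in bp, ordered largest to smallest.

138, 81, 24, 17 bp

Qpa61I sites (GGTACC) start at positions 131, 148, 172, 253.
Qpa61I cuts after base 5 of each site (before the last base), so after positions 135, 152, 176, 257.
Circular molecule, 4 cuts → 4 fragments:
  136–152 → 17 bp
  153–176 → 24 bp
  177–257 → 81 bp
  258–260 then 1–135 → 3 + 135 = 138 bp
Sorted largest to smallest: 138, 81, 24, 17 bp.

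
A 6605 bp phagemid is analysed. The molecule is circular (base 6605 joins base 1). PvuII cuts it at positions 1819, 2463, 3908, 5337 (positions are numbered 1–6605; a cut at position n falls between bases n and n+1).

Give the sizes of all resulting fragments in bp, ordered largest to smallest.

Circular molecule, 4 cuts → 4 fragments:
  2463 − 1819 = 644 bp
  3908 − 2463 = 1445 bp
  5337 − 3908 = 1429 bp
  wrap: 6605 − 5337 + 1819 = 3087 bp
Sorted largest to smallest: 3087, 1445, 1429, 644 bp.

3087, 1445, 1429, 644 bp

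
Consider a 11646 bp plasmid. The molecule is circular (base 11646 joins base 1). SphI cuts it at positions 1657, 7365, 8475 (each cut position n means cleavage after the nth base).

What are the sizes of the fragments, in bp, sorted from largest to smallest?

5708, 4828, 1110 bp

Circular molecule, 3 cuts → 3 fragments:
  7365 − 1657 = 5708 bp
  8475 − 7365 = 1110 bp
  wrap: 11646 − 8475 + 1657 = 4828 bp
Sorted largest to smallest: 5708, 4828, 1110 bp.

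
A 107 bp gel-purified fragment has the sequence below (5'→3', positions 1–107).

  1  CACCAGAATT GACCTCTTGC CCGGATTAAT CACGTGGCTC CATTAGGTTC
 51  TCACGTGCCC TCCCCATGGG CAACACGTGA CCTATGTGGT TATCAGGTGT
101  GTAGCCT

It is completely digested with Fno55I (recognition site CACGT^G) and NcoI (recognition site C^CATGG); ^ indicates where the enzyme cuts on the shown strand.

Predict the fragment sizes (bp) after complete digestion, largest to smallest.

Fno55I sites (CACGTG) start at positions 31, 52, 74.
Fno55I cuts after base 5 of each site (before the last base), so after positions 35, 56, 78.
The NcoI site (CCATGG) starts at position 64.
NcoI cuts after the first base of each site, so after position 64.
Combined cut positions: 35, 56, 64, 78.
Linear molecule, 4 cuts → 5 fragments:
  1–35 → 35 bp
  36–56 → 21 bp
  57–64 → 8 bp
  65–78 → 14 bp
  79–107 → 29 bp
Sorted largest to smallest: 35, 29, 21, 14, 8 bp.

35, 29, 21, 14, 8 bp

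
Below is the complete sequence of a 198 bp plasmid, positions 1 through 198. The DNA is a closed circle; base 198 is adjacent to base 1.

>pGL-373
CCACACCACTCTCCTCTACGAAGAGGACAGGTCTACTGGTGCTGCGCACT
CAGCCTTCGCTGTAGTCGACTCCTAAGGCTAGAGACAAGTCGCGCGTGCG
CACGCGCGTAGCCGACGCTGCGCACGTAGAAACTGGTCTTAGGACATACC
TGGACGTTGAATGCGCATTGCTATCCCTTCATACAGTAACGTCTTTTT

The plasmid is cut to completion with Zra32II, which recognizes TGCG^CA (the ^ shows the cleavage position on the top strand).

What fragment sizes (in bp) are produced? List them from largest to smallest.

79, 54, 43, 22 bp

Zra32II sites (TGCGCA) start at positions 43, 97, 119, 162.
Zra32II cuts after base 4 of each site, so after positions 46, 100, 122, 165.
Circular molecule, 4 cuts → 4 fragments:
  47–100 → 54 bp
  101–122 → 22 bp
  123–165 → 43 bp
  166–198 then 1–46 → 33 + 46 = 79 bp
Sorted largest to smallest: 79, 54, 43, 22 bp.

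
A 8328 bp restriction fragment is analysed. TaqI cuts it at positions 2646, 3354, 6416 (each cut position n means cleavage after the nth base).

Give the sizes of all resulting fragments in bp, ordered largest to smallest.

3062, 2646, 1912, 708 bp

Linear molecule, 3 cuts → 4 fragments:
  2646 − 0 = 2646 bp
  3354 − 2646 = 708 bp
  6416 − 3354 = 3062 bp
  8328 − 6416 = 1912 bp
Sorted largest to smallest: 3062, 2646, 1912, 708 bp.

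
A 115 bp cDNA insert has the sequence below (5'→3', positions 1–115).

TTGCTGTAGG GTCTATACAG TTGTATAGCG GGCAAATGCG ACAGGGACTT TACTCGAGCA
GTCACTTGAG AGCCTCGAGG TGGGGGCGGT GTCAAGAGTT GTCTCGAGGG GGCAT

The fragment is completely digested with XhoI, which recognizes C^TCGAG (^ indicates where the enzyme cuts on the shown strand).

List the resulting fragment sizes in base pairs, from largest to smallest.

XhoI sites (CTCGAG) start at positions 53, 74, 103.
XhoI cuts after the first base of each site, so after positions 53, 74, 103.
Linear molecule, 3 cuts → 4 fragments:
  1–53 → 53 bp
  54–74 → 21 bp
  75–103 → 29 bp
  104–115 → 12 bp
Sorted largest to smallest: 53, 29, 21, 12 bp.

53, 29, 21, 12 bp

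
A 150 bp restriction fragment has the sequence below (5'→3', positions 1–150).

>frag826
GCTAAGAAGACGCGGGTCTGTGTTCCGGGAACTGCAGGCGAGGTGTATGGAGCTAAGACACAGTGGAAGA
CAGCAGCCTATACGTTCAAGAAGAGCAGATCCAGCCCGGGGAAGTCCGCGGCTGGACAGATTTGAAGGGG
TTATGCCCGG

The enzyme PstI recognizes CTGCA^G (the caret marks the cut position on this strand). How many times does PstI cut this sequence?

CTGCAG occurs starting at position 32.
PstI cuts at 1 site.

1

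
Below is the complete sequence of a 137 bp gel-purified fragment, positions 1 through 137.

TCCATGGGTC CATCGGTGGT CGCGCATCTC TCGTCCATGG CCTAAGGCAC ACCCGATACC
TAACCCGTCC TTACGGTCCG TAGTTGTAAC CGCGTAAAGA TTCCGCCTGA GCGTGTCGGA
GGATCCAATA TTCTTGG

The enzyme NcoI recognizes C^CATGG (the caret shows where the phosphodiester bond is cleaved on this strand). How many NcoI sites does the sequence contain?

2

CCATGG occurs starting at positions 2, 35.
NcoI cuts at 2 sites.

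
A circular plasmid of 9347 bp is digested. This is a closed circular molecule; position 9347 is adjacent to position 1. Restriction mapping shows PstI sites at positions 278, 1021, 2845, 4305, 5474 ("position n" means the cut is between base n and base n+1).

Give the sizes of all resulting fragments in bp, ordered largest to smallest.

Circular molecule, 5 cuts → 5 fragments:
  1021 − 278 = 743 bp
  2845 − 1021 = 1824 bp
  4305 − 2845 = 1460 bp
  5474 − 4305 = 1169 bp
  wrap: 9347 − 5474 + 278 = 4151 bp
Sorted largest to smallest: 4151, 1824, 1460, 1169, 743 bp.

4151, 1824, 1460, 1169, 743 bp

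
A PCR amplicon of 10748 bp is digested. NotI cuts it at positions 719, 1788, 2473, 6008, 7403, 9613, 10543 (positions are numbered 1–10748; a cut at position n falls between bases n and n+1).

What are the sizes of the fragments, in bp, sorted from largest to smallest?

3535, 2210, 1395, 1069, 930, 719, 685, 205 bp

Linear molecule, 7 cuts → 8 fragments:
  719 − 0 = 719 bp
  1788 − 719 = 1069 bp
  2473 − 1788 = 685 bp
  6008 − 2473 = 3535 bp
  7403 − 6008 = 1395 bp
  9613 − 7403 = 2210 bp
  10543 − 9613 = 930 bp
  10748 − 10543 = 205 bp
Sorted largest to smallest: 3535, 2210, 1395, 1069, 930, 719, 685, 205 bp.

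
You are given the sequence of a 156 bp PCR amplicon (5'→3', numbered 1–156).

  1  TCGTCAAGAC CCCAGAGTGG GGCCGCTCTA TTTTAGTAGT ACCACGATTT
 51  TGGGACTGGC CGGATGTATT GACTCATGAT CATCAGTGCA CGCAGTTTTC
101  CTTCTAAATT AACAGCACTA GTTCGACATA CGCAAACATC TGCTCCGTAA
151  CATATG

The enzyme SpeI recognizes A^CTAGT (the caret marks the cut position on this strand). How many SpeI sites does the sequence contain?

ACTAGT occurs starting at position 117.
SpeI cuts at 1 site.

1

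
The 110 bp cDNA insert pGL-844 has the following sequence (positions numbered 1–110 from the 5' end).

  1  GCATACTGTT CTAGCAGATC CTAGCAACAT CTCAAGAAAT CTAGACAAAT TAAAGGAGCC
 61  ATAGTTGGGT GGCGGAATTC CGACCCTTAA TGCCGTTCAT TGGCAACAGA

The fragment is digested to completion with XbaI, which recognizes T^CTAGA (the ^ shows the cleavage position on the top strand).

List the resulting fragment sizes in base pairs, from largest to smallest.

70, 40 bp

The XbaI site (TCTAGA) starts at position 40.
XbaI cuts after the first base of each site, so after position 40.
Linear molecule, 1 cut → 2 fragments:
  1–40 → 40 bp
  41–110 → 70 bp
Sorted largest to smallest: 70, 40 bp.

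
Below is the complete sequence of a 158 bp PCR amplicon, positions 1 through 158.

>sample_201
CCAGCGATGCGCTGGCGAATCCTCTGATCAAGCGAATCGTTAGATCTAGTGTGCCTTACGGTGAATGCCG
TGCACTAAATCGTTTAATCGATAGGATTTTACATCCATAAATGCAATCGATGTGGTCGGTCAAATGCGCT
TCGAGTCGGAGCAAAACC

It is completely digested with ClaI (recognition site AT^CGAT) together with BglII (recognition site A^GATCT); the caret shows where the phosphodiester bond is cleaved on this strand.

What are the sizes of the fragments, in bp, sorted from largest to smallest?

ClaI sites (ATCGAT) start at positions 87, 116.
ClaI cuts after base 2 of each site, so after positions 88, 117.
The BglII site (AGATCT) starts at position 42.
BglII cuts after the first base of each site, so after position 42.
Combined cut positions: 42, 88, 117.
Linear molecule, 3 cuts → 4 fragments:
  1–42 → 42 bp
  43–88 → 46 bp
  89–117 → 29 bp
  118–158 → 41 bp
Sorted largest to smallest: 46, 42, 41, 29 bp.

46, 42, 41, 29 bp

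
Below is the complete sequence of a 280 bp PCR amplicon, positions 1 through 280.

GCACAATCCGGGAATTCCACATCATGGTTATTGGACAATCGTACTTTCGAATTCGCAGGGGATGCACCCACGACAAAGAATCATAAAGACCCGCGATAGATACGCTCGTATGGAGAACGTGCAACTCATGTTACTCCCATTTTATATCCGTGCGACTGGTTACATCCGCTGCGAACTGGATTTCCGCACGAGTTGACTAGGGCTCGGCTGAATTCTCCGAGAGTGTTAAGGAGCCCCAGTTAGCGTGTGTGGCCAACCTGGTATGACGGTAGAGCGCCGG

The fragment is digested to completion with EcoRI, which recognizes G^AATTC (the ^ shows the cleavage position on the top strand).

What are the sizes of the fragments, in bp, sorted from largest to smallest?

EcoRI sites (GAATTC) start at positions 12, 49, 210.
EcoRI cuts after the first base of each site, so after positions 12, 49, 210.
Linear molecule, 3 cuts → 4 fragments:
  1–12 → 12 bp
  13–49 → 37 bp
  50–210 → 161 bp
  211–280 → 70 bp
Sorted largest to smallest: 161, 70, 37, 12 bp.

161, 70, 37, 12 bp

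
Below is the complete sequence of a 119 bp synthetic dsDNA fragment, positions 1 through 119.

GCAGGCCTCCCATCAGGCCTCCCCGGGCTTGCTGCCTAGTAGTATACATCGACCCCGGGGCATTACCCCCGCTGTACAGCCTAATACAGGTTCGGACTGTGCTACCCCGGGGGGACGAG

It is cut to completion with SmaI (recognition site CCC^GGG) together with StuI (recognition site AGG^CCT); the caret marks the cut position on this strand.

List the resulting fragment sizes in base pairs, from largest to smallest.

SmaI sites (CCCGGG) start at positions 22, 54, 106.
SmaI cuts after base 3 of each site, so after positions 24, 56, 108.
StuI sites (AGGCCT) start at positions 3, 15.
StuI cuts after base 3 of each site, so after positions 5, 17.
Combined cut positions: 5, 17, 24, 56, 108.
Linear molecule, 5 cuts → 6 fragments:
  1–5 → 5 bp
  6–17 → 12 bp
  18–24 → 7 bp
  25–56 → 32 bp
  57–108 → 52 bp
  109–119 → 11 bp
Sorted largest to smallest: 52, 32, 12, 11, 7, 5 bp.

52, 32, 12, 11, 7, 5 bp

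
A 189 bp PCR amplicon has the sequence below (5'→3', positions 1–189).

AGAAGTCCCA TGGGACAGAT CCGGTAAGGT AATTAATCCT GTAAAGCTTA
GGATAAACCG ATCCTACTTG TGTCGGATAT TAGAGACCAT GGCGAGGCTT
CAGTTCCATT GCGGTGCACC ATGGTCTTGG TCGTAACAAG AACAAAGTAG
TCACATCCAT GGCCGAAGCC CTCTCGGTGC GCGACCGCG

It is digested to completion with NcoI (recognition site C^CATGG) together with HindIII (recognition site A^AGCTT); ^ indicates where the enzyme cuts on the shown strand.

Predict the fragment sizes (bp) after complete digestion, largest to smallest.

43, 38, 36, 32, 32, 8 bp

NcoI sites (CCATGG) start at positions 8, 87, 119, 157.
NcoI cuts after the first base of each site, so after positions 8, 87, 119, 157.
The HindIII site (AAGCTT) starts at position 44.
HindIII cuts after the first base of each site, so after position 44.
Combined cut positions: 8, 44, 87, 119, 157.
Linear molecule, 5 cuts → 6 fragments:
  1–8 → 8 bp
  9–44 → 36 bp
  45–87 → 43 bp
  88–119 → 32 bp
  120–157 → 38 bp
  158–189 → 32 bp
Sorted largest to smallest: 43, 38, 36, 32, 32, 8 bp.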